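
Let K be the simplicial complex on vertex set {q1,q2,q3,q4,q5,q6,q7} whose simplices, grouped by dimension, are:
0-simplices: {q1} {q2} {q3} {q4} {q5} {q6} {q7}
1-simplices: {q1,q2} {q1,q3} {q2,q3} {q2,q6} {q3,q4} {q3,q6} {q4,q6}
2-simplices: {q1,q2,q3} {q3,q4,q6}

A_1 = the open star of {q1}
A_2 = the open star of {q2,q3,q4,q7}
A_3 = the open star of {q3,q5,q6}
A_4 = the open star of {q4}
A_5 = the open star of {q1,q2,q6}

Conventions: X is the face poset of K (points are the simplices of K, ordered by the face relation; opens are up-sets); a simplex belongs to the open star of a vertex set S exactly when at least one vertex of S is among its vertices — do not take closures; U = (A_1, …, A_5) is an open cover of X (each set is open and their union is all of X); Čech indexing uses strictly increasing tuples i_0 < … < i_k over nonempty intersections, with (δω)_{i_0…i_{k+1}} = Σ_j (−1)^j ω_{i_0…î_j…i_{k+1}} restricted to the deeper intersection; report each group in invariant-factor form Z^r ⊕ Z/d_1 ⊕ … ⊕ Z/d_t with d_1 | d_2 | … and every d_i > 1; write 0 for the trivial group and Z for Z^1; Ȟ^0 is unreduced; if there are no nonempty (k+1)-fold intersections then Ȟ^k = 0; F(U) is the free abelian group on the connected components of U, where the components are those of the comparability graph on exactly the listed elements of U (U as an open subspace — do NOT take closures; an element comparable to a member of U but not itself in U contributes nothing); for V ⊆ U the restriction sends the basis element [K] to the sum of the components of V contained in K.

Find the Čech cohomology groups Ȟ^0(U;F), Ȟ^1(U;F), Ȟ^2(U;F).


nonempty intersections:
  A1={{q1},{q1,q2},{q1,q3},{q1,q2,q3}} A2={{q2},{q3},{q4},{q7},{q1,q2},{q1,q3},{q2,q3},{q2,q6},{q3,q4},{q3,q6},{q4,q6},{q1,q2,q3},{q3,q4,q6}} A3={{q3},{q5},{q6},{q1,q3},{q2,q3},{q2,q6},{q3,q4},{q3,q6},{q4,q6},{q1,q2,q3},{q3,q4,q6}} A4={{q4},{q3,q4},{q4,q6},{q3,q4,q6}} A5={{q1},{q2},{q6},{q1,q2},{q1,q3},{q2,q3},{q2,q6},{q3,q6},{q4,q6},{q1,q2,q3},{q3,q4,q6}}
  A12={{q1,q2},{q1,q3},{q1,q2,q3}} A13={{q1,q3},{q1,q2,q3}} A15={{q1},{q1,q2},{q1,q3},{q1,q2,q3}} A23={{q3},{q1,q3},{q2,q3},{q2,q6},{q3,q4},{q3,q6},{q4,q6},{q1,q2,q3},{q3,q4,q6}} A24={{q4},{q3,q4},{q4,q6},{q3,q4,q6}} A25={{q2},{q1,q2},{q1,q3},{q2,q3},{q2,q6},{q3,q6},{q4,q6},{q1,q2,q3},{q3,q4,q6}} A34={{q3,q4},{q4,q6},{q3,q4,q6}} A35={{q6},{q1,q3},{q2,q3},{q2,q6},{q3,q6},{q4,q6},{q1,q2,q3},{q3,q4,q6}} A45={{q4,q6},{q3,q4,q6}}
  A123={{q1,q3},{q1,q2,q3}} A125={{q1,q2},{q1,q3},{q1,q2,q3}} A135={{q1,q3},{q1,q2,q3}} A234={{q3,q4},{q4,q6},{q3,q4,q6}} A235={{q1,q3},{q2,q3},{q2,q6},{q3,q6},{q4,q6},{q1,q2,q3},{q3,q4,q6}} A245={{q4,q6},{q3,q4,q6}} A345={{q4,q6},{q3,q4,q6}}
  A1235={{q1,q3},{q1,q2,q3}} A2345={{q4,q6},{q3,q4,q6}}
components per intersection:
  A1: {{q1},{q1,q2},{q1,q3},{q1,q2,q3}}
  A2: {{q2},{q3},{q4},{q1,q2},{q1,q3},{q2,q3},{q2,q6},{q3,q4},{q3,q6},{q4,q6},{q1,q2,q3},{q3,q4,q6}} {{q7}}
  A3: {{q3},{q6},{q1,q3},{q2,q3},{q2,q6},{q3,q4},{q3,q6},{q4,q6},{q1,q2,q3},{q3,q4,q6}} {{q5}}
  A4: {{q4},{q3,q4},{q4,q6},{q3,q4,q6}}
  A5: {{q1},{q2},{q6},{q1,q2},{q1,q3},{q2,q3},{q2,q6},{q3,q6},{q4,q6},{q1,q2,q3},{q3,q4,q6}}
  A12: {{q1,q2},{q1,q3},{q1,q2,q3}}
  A13: {{q1,q3},{q1,q2,q3}}
  A15: {{q1},{q1,q2},{q1,q3},{q1,q2,q3}}
  A23: {{q3},{q1,q3},{q2,q3},{q3,q4},{q3,q6},{q4,q6},{q1,q2,q3},{q3,q4,q6}} {{q2,q6}}
  A24: {{q4},{q3,q4},{q4,q6},{q3,q4,q6}}
  A25: {{q2},{q1,q2},{q1,q3},{q2,q3},{q2,q6},{q1,q2,q3}} {{q3,q6},{q4,q6},{q3,q4,q6}}
  A34: {{q3,q4},{q4,q6},{q3,q4,q6}}
  A35: {{q6},{q2,q6},{q3,q6},{q4,q6},{q3,q4,q6}} {{q1,q3},{q2,q3},{q1,q2,q3}}
  A45: {{q4,q6},{q3,q4,q6}}
  A123: {{q1,q3},{q1,q2,q3}}
  A125: {{q1,q2},{q1,q3},{q1,q2,q3}}
  A135: {{q1,q3},{q1,q2,q3}}
  A234: {{q3,q4},{q4,q6},{q3,q4,q6}}
  A235: {{q1,q3},{q2,q3},{q1,q2,q3}} {{q2,q6}} {{q3,q6},{q4,q6},{q3,q4,q6}}
  A245: {{q4,q6},{q3,q4,q6}}
  A345: {{q4,q6},{q3,q4,q6}}
  A1235: {{q1,q3},{q1,q2,q3}}
  A2345: {{q4,q6},{q3,q4,q6}}
C dims 7,12,9,2; δ0: rk 4, SNF 1^4; δ1: rk 7, SNF 1^7; δ2: rk 2, SNF 1^2
Ȟ^0: (7−4)−0=3 ⇒ Z^3
Ȟ^1: (12−7)−4=1 ⇒ Z
Ȟ^2: (9−2)−7=0 ⇒ 0

Ȟ^0 = Z^3, Ȟ^1 = Z, Ȟ^2 = 0


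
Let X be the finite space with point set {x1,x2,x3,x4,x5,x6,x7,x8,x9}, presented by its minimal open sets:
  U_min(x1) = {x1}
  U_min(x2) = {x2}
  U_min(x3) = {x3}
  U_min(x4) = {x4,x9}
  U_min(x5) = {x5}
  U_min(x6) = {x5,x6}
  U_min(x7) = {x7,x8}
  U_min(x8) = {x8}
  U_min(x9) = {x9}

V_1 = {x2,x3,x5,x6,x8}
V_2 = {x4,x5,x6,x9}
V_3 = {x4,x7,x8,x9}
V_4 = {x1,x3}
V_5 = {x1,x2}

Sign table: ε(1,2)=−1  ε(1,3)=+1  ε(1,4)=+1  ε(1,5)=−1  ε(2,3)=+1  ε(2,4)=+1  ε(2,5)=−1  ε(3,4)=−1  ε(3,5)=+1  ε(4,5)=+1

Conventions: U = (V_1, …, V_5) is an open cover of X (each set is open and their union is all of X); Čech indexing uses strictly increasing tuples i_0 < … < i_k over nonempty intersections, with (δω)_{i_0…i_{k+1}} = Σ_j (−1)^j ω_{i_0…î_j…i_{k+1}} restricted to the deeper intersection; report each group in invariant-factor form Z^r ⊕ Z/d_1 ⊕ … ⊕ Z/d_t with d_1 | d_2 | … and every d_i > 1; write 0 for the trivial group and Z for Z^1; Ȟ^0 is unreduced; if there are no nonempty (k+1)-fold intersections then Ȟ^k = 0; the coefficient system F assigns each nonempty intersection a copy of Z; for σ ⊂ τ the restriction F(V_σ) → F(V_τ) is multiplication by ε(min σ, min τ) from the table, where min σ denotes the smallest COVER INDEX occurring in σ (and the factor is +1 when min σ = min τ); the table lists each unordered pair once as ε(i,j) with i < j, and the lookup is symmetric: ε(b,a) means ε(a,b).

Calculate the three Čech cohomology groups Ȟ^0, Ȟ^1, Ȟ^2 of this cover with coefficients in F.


cover nerve:
  V12={x5,x6} V13={x8} V14={x3} V15={x2} V23={x4,x9} V45={x1}
C dims 5,6; δ0: rk 5, SNF 1^4·2
Ȟ^0: (5−5)−0=0 ⇒ 0
Ȟ^1: (6−0)−5=1 plus torsion [2] ⇒ Z ⊕ Z/2
Ȟ^2: (0−0)−0=0 ⇒ 0

Ȟ^0(U;F) ≅ 0,  Ȟ^1(U;F) ≅ Z ⊕ Z/2,  Ȟ^2(U;F) ≅ 0


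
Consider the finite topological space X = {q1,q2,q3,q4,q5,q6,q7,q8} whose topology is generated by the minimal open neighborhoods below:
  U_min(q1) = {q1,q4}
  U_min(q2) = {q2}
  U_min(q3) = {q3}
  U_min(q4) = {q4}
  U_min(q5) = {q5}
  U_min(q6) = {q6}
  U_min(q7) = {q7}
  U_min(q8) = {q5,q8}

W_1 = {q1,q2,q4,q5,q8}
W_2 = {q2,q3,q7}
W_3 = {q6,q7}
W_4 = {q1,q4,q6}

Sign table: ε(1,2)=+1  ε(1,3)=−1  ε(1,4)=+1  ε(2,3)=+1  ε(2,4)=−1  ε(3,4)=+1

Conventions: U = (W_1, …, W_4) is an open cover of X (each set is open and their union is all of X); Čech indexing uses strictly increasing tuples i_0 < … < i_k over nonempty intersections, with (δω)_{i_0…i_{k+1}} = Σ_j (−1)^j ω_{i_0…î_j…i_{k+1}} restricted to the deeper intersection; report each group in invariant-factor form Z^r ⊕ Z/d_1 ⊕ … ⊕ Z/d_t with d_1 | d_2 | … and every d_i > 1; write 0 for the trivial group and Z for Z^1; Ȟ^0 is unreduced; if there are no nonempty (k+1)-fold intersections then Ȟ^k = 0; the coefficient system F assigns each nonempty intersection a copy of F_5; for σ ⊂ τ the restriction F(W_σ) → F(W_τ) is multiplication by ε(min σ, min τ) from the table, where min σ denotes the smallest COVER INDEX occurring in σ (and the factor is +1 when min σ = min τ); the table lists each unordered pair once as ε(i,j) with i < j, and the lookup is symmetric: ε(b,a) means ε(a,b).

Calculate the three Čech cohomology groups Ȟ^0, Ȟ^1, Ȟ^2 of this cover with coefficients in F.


nerve simplices:
  W12={q2} W14={q1,q4} W23={q7} W34={q6}
C dims 4,4; δ0: rk_F5 3
degree 0: 4−3−0 = 1 → Ȟ^0 ≅ Z/5
degree 1: 4−0−3 = 1 → Ȟ^1 ≅ Z/5
degree 2: 0−0−0 = 0 → Ȟ^2 ≅ 0

Ȟ^0 = Z/5, Ȟ^1 = Z/5 and Ȟ^2 = 0


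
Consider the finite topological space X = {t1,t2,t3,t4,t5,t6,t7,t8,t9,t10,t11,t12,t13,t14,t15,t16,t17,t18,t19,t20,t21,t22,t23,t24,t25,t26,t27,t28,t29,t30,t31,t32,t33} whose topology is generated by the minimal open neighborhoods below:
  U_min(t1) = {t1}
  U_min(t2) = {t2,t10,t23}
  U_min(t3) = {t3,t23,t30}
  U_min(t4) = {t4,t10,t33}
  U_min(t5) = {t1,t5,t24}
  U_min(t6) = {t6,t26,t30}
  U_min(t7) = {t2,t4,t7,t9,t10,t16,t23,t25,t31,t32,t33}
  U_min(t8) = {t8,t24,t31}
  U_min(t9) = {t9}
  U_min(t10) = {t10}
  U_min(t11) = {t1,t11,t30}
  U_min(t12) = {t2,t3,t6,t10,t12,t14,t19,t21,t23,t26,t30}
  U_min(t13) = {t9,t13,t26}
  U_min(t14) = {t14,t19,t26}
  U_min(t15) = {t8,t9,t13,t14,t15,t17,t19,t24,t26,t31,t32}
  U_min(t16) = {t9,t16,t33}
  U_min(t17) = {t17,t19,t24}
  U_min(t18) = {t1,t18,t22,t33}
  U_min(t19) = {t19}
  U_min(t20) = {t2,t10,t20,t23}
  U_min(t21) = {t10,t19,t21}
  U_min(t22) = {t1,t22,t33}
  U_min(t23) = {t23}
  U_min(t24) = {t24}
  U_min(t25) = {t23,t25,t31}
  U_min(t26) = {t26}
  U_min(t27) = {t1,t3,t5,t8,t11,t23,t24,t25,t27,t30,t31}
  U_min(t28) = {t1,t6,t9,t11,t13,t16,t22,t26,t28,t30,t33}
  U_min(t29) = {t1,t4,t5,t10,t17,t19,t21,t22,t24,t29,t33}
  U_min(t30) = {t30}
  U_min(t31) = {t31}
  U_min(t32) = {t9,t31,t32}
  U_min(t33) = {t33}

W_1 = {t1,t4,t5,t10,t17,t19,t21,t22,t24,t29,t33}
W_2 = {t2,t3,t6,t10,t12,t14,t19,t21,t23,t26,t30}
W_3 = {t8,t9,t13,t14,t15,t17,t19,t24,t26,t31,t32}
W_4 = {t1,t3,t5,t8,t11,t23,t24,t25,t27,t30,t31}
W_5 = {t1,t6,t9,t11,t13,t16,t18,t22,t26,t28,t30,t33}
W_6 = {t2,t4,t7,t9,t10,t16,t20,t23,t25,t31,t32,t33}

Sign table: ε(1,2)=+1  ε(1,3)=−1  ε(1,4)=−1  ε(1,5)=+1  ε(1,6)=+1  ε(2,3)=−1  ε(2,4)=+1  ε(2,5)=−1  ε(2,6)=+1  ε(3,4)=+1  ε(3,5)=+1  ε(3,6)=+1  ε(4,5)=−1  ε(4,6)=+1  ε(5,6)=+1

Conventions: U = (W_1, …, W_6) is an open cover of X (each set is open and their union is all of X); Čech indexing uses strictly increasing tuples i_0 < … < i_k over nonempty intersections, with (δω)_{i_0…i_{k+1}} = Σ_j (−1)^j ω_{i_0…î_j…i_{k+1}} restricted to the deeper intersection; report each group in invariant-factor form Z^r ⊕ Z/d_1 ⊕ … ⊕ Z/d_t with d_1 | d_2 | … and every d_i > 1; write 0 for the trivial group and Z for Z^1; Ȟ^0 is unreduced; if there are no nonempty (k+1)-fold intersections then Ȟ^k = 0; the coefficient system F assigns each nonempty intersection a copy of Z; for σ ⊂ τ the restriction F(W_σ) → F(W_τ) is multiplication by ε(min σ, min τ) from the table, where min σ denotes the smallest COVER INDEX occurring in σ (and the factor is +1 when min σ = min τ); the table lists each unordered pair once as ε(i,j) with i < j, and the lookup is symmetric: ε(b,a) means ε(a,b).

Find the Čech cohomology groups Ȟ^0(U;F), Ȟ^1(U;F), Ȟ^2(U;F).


Ȟ^0 ≅ 0, Ȟ^1 ≅ Z/2, Ȟ^2 ≅ Z

cover nerve:
  W12={t10,t19,t21} W13={t17,t19,t24} W14={t1,t5,t24} W15={t1,t22,t33} W16={t4,t10,t33} W23={t14,t19,t26} W24={t3,t23,t30} W25={t6,t26,t30} W26={t2,t10,t23} W34={t8,t24,t31} W35={t9,t13,t26} W36={t9,t31,t32} W45={t1,t11,t30} W46={t23,t25,t31} W56={t9,t16,t33}
  W123={t19} W126={t10} W134={t24} W145={t1} W156={t33} W235={t26} W245={t30} W246={t23} W346={t31} W356={t9}
C dims 6,15,10; δ0: rk 6, SNF 1^5·2; δ1: rk 9, SNF 1^9
Ȟ^0: (6−6)−0=0 ⇒ 0
Ȟ^1: (15−9)−6=0 plus torsion [2] ⇒ Z/2
Ȟ^2: (10−0)−9=1 ⇒ Z


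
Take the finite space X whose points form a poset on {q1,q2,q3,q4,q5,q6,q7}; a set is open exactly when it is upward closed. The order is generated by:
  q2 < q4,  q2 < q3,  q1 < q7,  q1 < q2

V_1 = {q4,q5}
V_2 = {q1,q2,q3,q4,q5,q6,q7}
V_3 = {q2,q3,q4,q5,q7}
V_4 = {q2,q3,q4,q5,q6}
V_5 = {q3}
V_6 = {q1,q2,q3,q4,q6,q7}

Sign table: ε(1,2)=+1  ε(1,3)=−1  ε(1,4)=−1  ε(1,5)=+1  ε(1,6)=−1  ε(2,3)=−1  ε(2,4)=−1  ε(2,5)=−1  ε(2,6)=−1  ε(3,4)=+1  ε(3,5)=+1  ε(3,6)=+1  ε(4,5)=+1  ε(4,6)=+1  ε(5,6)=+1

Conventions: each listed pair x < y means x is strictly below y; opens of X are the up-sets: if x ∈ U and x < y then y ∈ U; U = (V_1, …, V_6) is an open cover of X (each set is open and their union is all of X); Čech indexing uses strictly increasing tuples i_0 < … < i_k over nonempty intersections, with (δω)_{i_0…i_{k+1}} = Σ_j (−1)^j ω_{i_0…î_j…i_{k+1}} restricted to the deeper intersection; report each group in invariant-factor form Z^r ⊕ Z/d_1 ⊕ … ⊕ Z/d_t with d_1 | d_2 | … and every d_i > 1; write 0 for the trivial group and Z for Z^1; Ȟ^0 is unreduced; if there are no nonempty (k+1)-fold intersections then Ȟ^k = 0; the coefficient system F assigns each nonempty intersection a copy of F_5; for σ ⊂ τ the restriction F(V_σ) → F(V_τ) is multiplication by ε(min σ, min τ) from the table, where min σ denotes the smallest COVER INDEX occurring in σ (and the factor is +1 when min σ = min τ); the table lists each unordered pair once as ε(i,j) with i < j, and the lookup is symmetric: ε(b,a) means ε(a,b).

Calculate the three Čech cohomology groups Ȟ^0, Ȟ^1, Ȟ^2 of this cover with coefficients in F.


cover nerve:
  V12={q4,q5} V13={q4,q5} V14={q4,q5} V16={q4} V23={q2,q3,q4,q5,q7} V24={q2,q3,q4,q5,q6} V25={q3} V26={q1,q2,q3,q4,q6,q7} V34={q2,q3,q4,q5} V35={q3} V36={q2,q3,q4,q7} V45={q3} V46={q2,q3,q4,q6} V56={q3}
  V123={q4,q5} V124={q4,q5} V126={q4} V134={q4,q5} V136={q4} V146={q4} V234={q2,q3,q4,q5} V235={q3} V236={q2,q3,q4,q7} V245={q3} V246={q2,q3,q4,q6} V256={q3} V345={q3} V346={q2,q3,q4} V356={q3} V456={q3}
  V1234={q4,q5} V1236={q4} V1246={q4} V1346={q4} V2345={q3} V2346={q2,q3,q4} V2356={q3} V2456={q3} V3456={q3}
  V12346={q4} V23456={q3}
C dims 6,14,16,9; δ0: rk_F5 5; δ1: rk_F5 9; δ2: rk_F5 7
Ȟ^0: (6−5)−0=1 ⇒ Z/5
Ȟ^1: (14−9)−5=0 ⇒ 0
Ȟ^2: (16−7)−9=0 ⇒ 0

Ȟ^0 ≅ Z/5,  Ȟ^1 ≅ 0,  Ȟ^2 ≅ 0


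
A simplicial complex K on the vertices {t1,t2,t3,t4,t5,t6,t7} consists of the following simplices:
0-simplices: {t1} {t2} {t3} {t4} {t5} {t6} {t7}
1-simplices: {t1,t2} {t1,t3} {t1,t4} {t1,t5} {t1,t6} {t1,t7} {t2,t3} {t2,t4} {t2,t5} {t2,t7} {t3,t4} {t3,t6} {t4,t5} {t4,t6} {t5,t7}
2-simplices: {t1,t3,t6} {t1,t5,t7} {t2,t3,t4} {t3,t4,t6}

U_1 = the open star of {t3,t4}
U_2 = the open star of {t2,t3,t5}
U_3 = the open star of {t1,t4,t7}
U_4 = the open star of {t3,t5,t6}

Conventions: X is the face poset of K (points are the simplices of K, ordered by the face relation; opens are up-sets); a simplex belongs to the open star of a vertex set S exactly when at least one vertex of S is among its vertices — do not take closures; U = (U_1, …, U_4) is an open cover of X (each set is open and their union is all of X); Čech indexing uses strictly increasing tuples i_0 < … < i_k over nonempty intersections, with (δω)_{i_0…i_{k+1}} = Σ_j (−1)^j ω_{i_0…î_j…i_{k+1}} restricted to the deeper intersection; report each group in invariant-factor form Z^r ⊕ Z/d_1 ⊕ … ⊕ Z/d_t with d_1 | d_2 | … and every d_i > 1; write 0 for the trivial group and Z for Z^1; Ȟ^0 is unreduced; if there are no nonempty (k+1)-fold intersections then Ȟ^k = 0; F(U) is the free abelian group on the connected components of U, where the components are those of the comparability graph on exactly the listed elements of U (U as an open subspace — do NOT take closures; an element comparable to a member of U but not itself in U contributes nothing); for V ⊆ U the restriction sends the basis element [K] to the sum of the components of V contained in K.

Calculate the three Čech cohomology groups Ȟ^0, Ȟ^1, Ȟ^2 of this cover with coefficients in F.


nonempty overlaps:
  U1={{t3},{t4},{t1,t3},{t1,t4},{t2,t3},{t2,t4},{t3,t4},{t3,t6},{t4,t5},{t4,t6},{t1,t3,t6},{t2,t3,t4},{t3,t4,t6}} U2={{t2},{t3},{t5},{t1,t2},{t1,t3},{t1,t5},{t2,t3},{t2,t4},{t2,t5},{t2,t7},{t3,t4},{t3,t6},{t4,t5},{t5,t7},{t1,t3,t6},{t1,t5,t7},{t2,t3,t4},{t3,t4,t6}} U3={{t1},{t4},{t7},{t1,t2},{t1,t3},{t1,t4},{t1,t5},{t1,t6},{t1,t7},{t2,t4},{t2,t7},{t3,t4},{t4,t5},{t4,t6},{t5,t7},{t1,t3,t6},{t1,t5,t7},{t2,t3,t4},{t3,t4,t6}} U4={{t3},{t5},{t6},{t1,t3},{t1,t5},{t1,t6},{t2,t3},{t2,t5},{t3,t4},{t3,t6},{t4,t5},{t4,t6},{t5,t7},{t1,t3,t6},{t1,t5,t7},{t2,t3,t4},{t3,t4,t6}}
  U12={{t3},{t1,t3},{t2,t3},{t2,t4},{t3,t4},{t3,t6},{t4,t5},{t1,t3,t6},{t2,t3,t4},{t3,t4,t6}} U13={{t4},{t1,t3},{t1,t4},{t2,t4},{t3,t4},{t4,t5},{t4,t6},{t1,t3,t6},{t2,t3,t4},{t3,t4,t6}} U14={{t3},{t1,t3},{t2,t3},{t3,t4},{t3,t6},{t4,t5},{t4,t6},{t1,t3,t6},{t2,t3,t4},{t3,t4,t6}} U23={{t1,t2},{t1,t3},{t1,t5},{t2,t4},{t2,t7},{t3,t4},{t4,t5},{t5,t7},{t1,t3,t6},{t1,t5,t7},{t2,t3,t4},{t3,t4,t6}} U24={{t3},{t5},{t1,t3},{t1,t5},{t2,t3},{t2,t5},{t3,t4},{t3,t6},{t4,t5},{t5,t7},{t1,t3,t6},{t1,t5,t7},{t2,t3,t4},{t3,t4,t6}} U34={{t1,t3},{t1,t5},{t1,t6},{t3,t4},{t4,t5},{t4,t6},{t5,t7},{t1,t3,t6},{t1,t5,t7},{t2,t3,t4},{t3,t4,t6}}
  U123={{t1,t3},{t2,t4},{t3,t4},{t4,t5},{t1,t3,t6},{t2,t3,t4},{t3,t4,t6}} U124={{t3},{t1,t3},{t2,t3},{t3,t4},{t3,t6},{t4,t5},{t1,t3,t6},{t2,t3,t4},{t3,t4,t6}} U134={{t1,t3},{t3,t4},{t4,t5},{t4,t6},{t1,t3,t6},{t2,t3,t4},{t3,t4,t6}} U234={{t1,t3},{t1,t5},{t3,t4},{t4,t5},{t5,t7},{t1,t3,t6},{t1,t5,t7},{t2,t3,t4},{t3,t4,t6}}
  U1234={{t1,t3},{t3,t4},{t4,t5},{t1,t3,t6},{t2,t3,t4},{t3,t4,t6}}
components per intersection:
  U1: {{t3},{t4},{t1,t3},{t1,t4},{t2,t3},{t2,t4},{t3,t4},{t3,t6},{t4,t5},{t4,t6},{t1,t3,t6},{t2,t3,t4},{t3,t4,t6}}
  U2: {{t2},{t3},{t5},{t1,t2},{t1,t3},{t1,t5},{t2,t3},{t2,t4},{t2,t5},{t2,t7},{t3,t4},{t3,t6},{t4,t5},{t5,t7},{t1,t3,t6},{t1,t5,t7},{t2,t3,t4},{t3,t4,t6}}
  U3: {{t1},{t4},{t7},{t1,t2},{t1,t3},{t1,t4},{t1,t5},{t1,t6},{t1,t7},{t2,t4},{t2,t7},{t3,t4},{t4,t5},{t4,t6},{t5,t7},{t1,t3,t6},{t1,t5,t7},{t2,t3,t4},{t3,t4,t6}}
  U4: {{t3},{t6},{t1,t3},{t1,t6},{t2,t3},{t3,t4},{t3,t6},{t4,t6},{t1,t3,t6},{t2,t3,t4},{t3,t4,t6}} {{t5},{t1,t5},{t2,t5},{t4,t5},{t5,t7},{t1,t5,t7}}
  U12: {{t3},{t1,t3},{t2,t3},{t2,t4},{t3,t4},{t3,t6},{t1,t3,t6},{t2,t3,t4},{t3,t4,t6}} {{t4,t5}}
  U13: {{t4},{t1,t4},{t2,t4},{t3,t4},{t4,t5},{t4,t6},{t2,t3,t4},{t3,t4,t6}} {{t1,t3},{t1,t3,t6}}
  U14: {{t3},{t1,t3},{t2,t3},{t3,t4},{t3,t6},{t4,t6},{t1,t3,t6},{t2,t3,t4},{t3,t4,t6}} {{t4,t5}}
  U23: {{t1,t2}} {{t1,t3},{t1,t3,t6}} {{t1,t5},{t5,t7},{t1,t5,t7}} {{t2,t4},{t3,t4},{t2,t3,t4},{t3,t4,t6}} {{t2,t7}} {{t4,t5}}
  U24: {{t3},{t1,t3},{t2,t3},{t3,t4},{t3,t6},{t1,t3,t6},{t2,t3,t4},{t3,t4,t6}} {{t5},{t1,t5},{t2,t5},{t4,t5},{t5,t7},{t1,t5,t7}}
  U34: {{t1,t3},{t1,t6},{t1,t3,t6}} {{t1,t5},{t5,t7},{t1,t5,t7}} {{t3,t4},{t4,t6},{t2,t3,t4},{t3,t4,t6}} {{t4,t5}}
  U123: {{t1,t3},{t1,t3,t6}} {{t2,t4},{t3,t4},{t2,t3,t4},{t3,t4,t6}} {{t4,t5}}
  U124: {{t3},{t1,t3},{t2,t3},{t3,t4},{t3,t6},{t1,t3,t6},{t2,t3,t4},{t3,t4,t6}} {{t4,t5}}
  U134: {{t1,t3},{t1,t3,t6}} {{t3,t4},{t4,t6},{t2,t3,t4},{t3,t4,t6}} {{t4,t5}}
  U234: {{t1,t3},{t1,t3,t6}} {{t1,t5},{t5,t7},{t1,t5,t7}} {{t3,t4},{t2,t3,t4},{t3,t4,t6}} {{t4,t5}}
  U1234: {{t1,t3},{t1,t3,t6}} {{t3,t4},{t2,t3,t4},{t3,t4,t6}} {{t4,t5}}
C dims 5,18,12,3; δ0: rk 4, SNF 1^4; δ1: rk 9, SNF 1^9; δ2: rk 3, SNF 1^3
degree 0: 5−4−0 = 1 → Ȟ^0 ≅ Z
degree 1: 18−9−4 = 5 → Ȟ^1 ≅ Z^5
degree 2: 12−3−9 = 0 → Ȟ^2 ≅ 0

Ȟ^0(U;F) ≅ Z; Ȟ^1(U;F) ≅ Z^5; Ȟ^2(U;F) ≅ 0


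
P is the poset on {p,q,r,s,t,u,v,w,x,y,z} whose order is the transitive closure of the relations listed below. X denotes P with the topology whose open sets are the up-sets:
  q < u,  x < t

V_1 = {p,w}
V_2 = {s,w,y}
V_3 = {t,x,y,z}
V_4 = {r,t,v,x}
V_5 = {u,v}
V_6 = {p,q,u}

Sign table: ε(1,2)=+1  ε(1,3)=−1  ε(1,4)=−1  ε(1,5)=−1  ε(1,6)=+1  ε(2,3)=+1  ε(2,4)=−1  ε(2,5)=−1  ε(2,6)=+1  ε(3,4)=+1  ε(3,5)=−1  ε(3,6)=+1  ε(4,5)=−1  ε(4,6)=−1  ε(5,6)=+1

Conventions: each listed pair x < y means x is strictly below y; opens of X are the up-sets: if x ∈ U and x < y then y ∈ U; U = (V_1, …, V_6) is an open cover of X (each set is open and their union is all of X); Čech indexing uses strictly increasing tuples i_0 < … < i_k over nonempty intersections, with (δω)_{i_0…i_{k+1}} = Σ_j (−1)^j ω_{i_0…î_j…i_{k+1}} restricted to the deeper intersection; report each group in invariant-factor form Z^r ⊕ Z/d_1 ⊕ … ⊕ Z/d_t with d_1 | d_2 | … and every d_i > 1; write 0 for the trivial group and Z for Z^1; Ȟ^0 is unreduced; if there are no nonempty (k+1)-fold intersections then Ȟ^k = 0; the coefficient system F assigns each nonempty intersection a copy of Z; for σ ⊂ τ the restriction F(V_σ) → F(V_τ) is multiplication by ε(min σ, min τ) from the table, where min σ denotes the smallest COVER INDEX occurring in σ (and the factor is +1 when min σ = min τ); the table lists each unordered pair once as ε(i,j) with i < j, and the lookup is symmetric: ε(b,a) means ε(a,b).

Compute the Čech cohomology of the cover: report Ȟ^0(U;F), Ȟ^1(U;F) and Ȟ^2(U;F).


Ȟ^0 ≅ 0, Ȟ^1 ≅ Z/2, Ȟ^2 ≅ 0

nonempty overlaps:
  V12={w} V16={p} V23={y} V34={t,x} V45={v} V56={u}
C dims 6,6; δ0: rk 6, SNF 1^5·2
degree 0: 6−6−0 = 0 → Ȟ^0 ≅ 0
degree 1: 6−0−6 = 0 plus torsion [2] → Ȟ^1 ≅ Z/2
degree 2: 0−0−0 = 0 → Ȟ^2 ≅ 0


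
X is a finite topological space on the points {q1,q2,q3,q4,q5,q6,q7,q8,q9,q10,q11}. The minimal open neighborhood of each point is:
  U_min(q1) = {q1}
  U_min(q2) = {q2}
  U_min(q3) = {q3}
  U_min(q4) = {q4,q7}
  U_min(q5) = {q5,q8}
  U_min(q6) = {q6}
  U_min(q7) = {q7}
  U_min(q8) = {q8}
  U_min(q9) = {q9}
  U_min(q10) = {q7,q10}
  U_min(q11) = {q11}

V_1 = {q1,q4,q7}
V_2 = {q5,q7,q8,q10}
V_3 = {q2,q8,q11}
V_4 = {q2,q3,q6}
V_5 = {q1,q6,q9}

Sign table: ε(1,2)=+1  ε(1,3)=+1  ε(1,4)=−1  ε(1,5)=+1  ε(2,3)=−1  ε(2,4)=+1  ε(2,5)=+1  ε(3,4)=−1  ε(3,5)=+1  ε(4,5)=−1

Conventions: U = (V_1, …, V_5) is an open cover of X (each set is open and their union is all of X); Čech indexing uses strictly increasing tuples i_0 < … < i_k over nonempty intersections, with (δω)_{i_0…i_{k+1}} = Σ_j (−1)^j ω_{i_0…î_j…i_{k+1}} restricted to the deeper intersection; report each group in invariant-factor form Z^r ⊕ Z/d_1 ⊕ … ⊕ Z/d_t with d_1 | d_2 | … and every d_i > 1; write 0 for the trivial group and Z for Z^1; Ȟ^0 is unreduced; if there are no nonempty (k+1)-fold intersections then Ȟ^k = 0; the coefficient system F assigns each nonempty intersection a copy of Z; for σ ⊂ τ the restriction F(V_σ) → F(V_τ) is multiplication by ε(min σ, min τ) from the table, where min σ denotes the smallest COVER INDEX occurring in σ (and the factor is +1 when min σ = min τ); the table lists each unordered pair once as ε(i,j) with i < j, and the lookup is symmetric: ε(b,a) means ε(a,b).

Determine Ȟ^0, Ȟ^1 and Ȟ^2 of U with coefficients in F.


Ȟ^0 ≅ 0,  Ȟ^1 ≅ Z/2,  Ȟ^2 ≅ 0

intersection data:
  V12={q7} V15={q1} V23={q8} V34={q2} V45={q6}
C dims 5,5; δ0: rk 5, SNF 1^4·2
Ȟ^0 = (5 − 5) − 0 = 0, so Ȟ^0 ≅ 0
Ȟ^1 = (5 − 0) − 5 = 0 plus torsion [2], so Ȟ^1 ≅ Z/2
Ȟ^2 = (0 − 0) − 0 = 0, so Ȟ^2 ≅ 0


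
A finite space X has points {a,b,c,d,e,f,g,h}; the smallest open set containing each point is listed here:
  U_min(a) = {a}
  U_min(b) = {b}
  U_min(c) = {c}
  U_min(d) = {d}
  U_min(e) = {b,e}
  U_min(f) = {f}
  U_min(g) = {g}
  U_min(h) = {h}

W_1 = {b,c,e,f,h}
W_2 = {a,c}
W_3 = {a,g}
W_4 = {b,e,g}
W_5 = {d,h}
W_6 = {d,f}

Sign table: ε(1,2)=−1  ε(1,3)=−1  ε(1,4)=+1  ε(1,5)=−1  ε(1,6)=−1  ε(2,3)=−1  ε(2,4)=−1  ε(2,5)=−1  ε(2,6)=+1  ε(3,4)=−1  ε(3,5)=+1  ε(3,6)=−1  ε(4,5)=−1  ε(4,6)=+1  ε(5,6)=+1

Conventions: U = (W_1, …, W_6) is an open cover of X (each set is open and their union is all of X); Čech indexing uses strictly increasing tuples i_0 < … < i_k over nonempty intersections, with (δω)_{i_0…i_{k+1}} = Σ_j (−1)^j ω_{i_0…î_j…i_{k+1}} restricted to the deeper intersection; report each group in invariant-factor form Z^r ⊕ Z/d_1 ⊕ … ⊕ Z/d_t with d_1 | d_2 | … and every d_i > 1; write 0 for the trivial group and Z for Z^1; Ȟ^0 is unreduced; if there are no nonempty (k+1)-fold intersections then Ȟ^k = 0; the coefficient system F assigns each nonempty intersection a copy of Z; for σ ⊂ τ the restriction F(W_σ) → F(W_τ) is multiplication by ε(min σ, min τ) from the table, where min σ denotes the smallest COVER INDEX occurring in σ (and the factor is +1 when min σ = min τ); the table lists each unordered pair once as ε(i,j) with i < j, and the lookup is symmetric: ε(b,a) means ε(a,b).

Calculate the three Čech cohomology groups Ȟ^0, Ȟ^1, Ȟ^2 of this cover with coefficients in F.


Ȟ^0 ≅ 0,  Ȟ^1 ≅ Z ⊕ Z/2,  Ȟ^2 ≅ 0

nerve simplices:
  W12={c} W14={b,e} W15={h} W16={f} W23={a} W34={g} W56={d}
C dims 6,7; δ0: rk 6, SNF 1^5·2
degree 0: 6−6−0 = 0 → Ȟ^0 ≅ 0
degree 1: 7−0−6 = 1 plus torsion [2] → Ȟ^1 ≅ Z ⊕ Z/2
degree 2: 0−0−0 = 0 → Ȟ^2 ≅ 0


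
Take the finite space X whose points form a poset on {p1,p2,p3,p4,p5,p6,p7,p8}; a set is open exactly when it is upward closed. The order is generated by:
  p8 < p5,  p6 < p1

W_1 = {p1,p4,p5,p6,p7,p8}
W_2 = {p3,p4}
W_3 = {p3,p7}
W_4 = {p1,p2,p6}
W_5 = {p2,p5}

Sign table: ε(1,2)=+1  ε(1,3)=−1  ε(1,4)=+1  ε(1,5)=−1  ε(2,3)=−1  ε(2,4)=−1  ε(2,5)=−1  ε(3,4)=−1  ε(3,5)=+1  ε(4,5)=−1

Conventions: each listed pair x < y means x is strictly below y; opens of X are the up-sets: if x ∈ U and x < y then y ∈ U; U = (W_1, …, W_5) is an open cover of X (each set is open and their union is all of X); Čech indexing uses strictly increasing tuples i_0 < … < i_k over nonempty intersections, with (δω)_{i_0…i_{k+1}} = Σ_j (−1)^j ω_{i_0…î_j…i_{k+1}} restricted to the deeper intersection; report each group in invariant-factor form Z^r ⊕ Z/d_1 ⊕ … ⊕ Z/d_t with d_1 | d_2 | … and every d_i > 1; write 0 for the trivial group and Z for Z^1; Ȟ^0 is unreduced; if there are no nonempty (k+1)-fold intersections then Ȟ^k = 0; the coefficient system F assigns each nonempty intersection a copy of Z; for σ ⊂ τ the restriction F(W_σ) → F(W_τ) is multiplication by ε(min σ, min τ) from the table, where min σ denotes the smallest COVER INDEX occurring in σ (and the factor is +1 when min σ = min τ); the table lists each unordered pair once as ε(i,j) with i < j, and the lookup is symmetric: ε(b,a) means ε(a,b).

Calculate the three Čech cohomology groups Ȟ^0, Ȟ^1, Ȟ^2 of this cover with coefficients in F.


nonempty overlaps:
  W12={p4} W13={p7} W14={p1,p6} W15={p5} W23={p3} W45={p2}
C dims 5,6; δ0: rk 4, SNF 1^4
degree 0: 5−4−0 = 1 → Ȟ^0 ≅ Z
degree 1: 6−0−4 = 2 → Ȟ^1 ≅ Z^2
degree 2: 0−0−0 = 0 → Ȟ^2 ≅ 0

Ȟ^0(U;F) ≅ Z, Ȟ^1(U;F) ≅ Z^2 and Ȟ^2(U;F) ≅ 0


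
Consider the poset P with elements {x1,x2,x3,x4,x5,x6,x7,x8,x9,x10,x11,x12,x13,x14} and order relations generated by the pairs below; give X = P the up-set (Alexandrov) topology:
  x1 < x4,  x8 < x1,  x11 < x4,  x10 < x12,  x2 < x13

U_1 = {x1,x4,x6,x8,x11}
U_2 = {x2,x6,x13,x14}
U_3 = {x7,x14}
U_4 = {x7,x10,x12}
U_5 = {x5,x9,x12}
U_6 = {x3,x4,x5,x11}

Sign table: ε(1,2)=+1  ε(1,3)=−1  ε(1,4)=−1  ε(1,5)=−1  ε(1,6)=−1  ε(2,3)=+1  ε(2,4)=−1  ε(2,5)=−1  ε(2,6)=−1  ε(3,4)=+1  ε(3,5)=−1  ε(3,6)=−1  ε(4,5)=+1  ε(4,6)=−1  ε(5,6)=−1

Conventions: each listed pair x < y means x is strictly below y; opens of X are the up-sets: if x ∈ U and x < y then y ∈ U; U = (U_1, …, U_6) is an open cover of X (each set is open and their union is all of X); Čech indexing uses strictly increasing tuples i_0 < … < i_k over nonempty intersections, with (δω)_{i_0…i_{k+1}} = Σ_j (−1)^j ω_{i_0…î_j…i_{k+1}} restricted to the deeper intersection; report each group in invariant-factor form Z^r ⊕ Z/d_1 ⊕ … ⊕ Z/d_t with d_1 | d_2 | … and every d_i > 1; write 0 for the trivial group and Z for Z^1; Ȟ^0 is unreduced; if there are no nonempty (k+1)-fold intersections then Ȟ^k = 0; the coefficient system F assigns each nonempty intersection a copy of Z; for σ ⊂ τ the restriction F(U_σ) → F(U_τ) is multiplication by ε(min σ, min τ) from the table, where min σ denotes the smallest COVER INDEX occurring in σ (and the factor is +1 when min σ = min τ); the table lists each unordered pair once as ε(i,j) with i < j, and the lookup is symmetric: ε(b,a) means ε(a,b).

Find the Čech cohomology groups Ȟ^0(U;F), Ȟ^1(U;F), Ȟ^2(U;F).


Ȟ^0 = Z, Ȟ^1 = Z, Ȟ^2 = 0

nerve simplices:
  U12={x6} U16={x4,x11} U23={x14} U34={x7} U45={x12} U56={x5}
C dims 6,6; δ0: rk 5, SNF 1^5
degree 0: 6−5−0 = 1 → Ȟ^0 ≅ Z
degree 1: 6−0−5 = 1 → Ȟ^1 ≅ Z
degree 2: 0−0−0 = 0 → Ȟ^2 ≅ 0


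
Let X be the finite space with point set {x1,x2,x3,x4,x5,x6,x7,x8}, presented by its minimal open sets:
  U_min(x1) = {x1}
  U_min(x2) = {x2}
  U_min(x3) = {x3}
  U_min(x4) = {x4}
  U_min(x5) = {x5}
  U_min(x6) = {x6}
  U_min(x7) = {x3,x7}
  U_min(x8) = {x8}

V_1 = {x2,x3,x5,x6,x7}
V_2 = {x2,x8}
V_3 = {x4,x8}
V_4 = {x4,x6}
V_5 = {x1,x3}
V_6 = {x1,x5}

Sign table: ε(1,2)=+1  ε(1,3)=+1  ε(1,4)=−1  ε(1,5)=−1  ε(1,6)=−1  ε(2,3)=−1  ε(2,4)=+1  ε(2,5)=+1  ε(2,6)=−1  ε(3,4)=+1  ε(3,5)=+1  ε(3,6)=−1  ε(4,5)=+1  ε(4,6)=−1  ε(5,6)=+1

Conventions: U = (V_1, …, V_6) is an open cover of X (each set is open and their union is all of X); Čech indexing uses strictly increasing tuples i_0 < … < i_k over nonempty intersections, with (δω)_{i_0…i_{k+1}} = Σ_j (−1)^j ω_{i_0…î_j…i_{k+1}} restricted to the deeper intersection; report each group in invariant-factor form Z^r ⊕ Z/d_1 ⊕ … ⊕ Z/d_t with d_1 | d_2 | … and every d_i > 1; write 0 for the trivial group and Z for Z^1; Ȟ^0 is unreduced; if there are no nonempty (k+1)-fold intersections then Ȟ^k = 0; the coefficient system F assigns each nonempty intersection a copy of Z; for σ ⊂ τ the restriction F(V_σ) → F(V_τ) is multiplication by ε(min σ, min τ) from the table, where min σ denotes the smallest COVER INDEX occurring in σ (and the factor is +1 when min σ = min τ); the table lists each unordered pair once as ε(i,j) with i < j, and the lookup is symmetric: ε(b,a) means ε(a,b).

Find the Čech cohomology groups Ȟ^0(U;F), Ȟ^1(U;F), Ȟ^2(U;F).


Ȟ^0 = Z; Ȟ^1 = Z^2; Ȟ^2 = 0

nerve simplices:
  V12={x2} V14={x6} V15={x3} V16={x5} V23={x8} V34={x4} V56={x1}
C dims 6,7; δ0: rk 5, SNF 1^5
degree 0: 6−5−0 = 1 → Ȟ^0 ≅ Z
degree 1: 7−0−5 = 2 → Ȟ^1 ≅ Z^2
degree 2: 0−0−0 = 0 → Ȟ^2 ≅ 0


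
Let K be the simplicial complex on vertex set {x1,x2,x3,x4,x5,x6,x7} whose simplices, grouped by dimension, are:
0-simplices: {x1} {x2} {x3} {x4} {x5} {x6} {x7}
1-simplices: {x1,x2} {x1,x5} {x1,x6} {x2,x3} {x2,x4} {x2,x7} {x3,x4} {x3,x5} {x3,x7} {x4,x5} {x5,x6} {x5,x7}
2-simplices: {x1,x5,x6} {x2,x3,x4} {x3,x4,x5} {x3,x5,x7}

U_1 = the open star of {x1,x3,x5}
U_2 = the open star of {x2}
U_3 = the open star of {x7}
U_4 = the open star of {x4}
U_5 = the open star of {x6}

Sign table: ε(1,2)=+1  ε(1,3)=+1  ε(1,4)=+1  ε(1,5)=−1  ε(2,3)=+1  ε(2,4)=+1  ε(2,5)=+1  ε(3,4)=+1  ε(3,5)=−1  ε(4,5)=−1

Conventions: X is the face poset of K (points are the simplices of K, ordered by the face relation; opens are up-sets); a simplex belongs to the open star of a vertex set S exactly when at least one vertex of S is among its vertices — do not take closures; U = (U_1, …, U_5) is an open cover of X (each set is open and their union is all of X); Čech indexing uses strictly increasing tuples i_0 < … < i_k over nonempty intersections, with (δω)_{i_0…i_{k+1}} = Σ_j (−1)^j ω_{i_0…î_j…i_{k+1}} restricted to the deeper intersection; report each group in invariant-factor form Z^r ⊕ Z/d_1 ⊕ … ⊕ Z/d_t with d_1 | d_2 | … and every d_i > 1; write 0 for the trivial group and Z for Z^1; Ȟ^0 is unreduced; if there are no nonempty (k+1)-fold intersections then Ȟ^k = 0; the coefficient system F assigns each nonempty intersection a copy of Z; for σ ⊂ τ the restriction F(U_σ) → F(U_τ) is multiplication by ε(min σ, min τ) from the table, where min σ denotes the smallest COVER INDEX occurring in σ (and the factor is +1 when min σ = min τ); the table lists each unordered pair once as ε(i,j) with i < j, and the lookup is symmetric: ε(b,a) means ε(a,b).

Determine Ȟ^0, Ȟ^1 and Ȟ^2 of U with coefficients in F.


Ȟ^0 = Z,  Ȟ^1 = Z,  Ȟ^2 = 0

nerve of the cover:
  U1={{x1},{x3},{x5},{x1,x2},{x1,x5},{x1,x6},{x2,x3},{x3,x4},{x3,x5},{x3,x7},{x4,x5},{x5,x6},{x5,x7},{x1,x5,x6},{x2,x3,x4},{x3,x4,x5},{x3,x5,x7}} U2={{x2},{x1,x2},{x2,x3},{x2,x4},{x2,x7},{x2,x3,x4}} U3={{x7},{x2,x7},{x3,x7},{x5,x7},{x3,x5,x7}} U4={{x4},{x2,x4},{x3,x4},{x4,x5},{x2,x3,x4},{x3,x4,x5}} U5={{x6},{x1,x6},{x5,x6},{x1,x5,x6}}
  U12={{x1,x2},{x2,x3},{x2,x3,x4}} U13={{x3,x7},{x5,x7},{x3,x5,x7}} U14={{x3,x4},{x4,x5},{x2,x3,x4},{x3,x4,x5}} U15={{x1,x6},{x5,x6},{x1,x5,x6}} U23={{x2,x7}} U24={{x2,x4},{x2,x3,x4}}
  U124={{x2,x3,x4}}
C dims 5,6,1; δ0: rk 4, SNF 1^4; δ1: rk 1, SNF 1^1
Ȟ^0 = (5 − 4) − 0 = 1, so Ȟ^0 ≅ Z
Ȟ^1 = (6 − 1) − 4 = 1, so Ȟ^1 ≅ Z
Ȟ^2 = (1 − 0) − 1 = 0, so Ȟ^2 ≅ 0


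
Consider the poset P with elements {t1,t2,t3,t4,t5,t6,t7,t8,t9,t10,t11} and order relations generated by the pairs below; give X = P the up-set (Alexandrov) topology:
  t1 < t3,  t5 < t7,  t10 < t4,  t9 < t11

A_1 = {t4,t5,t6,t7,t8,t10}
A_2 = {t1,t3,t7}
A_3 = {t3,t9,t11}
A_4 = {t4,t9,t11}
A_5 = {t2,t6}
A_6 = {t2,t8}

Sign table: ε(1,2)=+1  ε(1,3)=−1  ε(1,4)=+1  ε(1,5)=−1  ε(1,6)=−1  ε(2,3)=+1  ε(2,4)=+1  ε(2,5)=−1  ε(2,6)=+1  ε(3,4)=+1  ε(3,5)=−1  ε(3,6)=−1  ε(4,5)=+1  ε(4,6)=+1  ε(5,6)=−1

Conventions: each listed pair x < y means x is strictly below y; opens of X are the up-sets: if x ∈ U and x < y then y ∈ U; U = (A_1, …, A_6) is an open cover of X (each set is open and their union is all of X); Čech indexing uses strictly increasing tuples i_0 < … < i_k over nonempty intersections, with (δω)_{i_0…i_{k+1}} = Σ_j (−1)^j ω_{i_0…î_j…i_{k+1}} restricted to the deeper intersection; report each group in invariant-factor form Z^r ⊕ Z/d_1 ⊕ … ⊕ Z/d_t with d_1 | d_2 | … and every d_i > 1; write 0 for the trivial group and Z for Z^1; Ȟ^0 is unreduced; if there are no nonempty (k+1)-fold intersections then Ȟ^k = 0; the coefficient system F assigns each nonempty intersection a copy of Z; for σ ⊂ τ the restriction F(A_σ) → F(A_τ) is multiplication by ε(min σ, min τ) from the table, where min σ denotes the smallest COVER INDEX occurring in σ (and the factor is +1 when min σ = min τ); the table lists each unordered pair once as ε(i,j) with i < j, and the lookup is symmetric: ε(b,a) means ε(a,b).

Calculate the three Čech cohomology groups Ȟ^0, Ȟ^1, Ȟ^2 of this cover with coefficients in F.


Ȟ^0 ≅ 0, Ȟ^1 ≅ Z ⊕ Z/2 and Ȟ^2 ≅ 0

nonempty intersections:
  A12={t7} A14={t4} A15={t6} A16={t8} A23={t3} A34={t9,t11} A56={t2}
C dims 6,7; δ0: rk 6, SNF 1^5·2
Ȟ^0: (6−6)−0=0 ⇒ 0
Ȟ^1: (7−0)−6=1 plus torsion [2] ⇒ Z ⊕ Z/2
Ȟ^2: (0−0)−0=0 ⇒ 0


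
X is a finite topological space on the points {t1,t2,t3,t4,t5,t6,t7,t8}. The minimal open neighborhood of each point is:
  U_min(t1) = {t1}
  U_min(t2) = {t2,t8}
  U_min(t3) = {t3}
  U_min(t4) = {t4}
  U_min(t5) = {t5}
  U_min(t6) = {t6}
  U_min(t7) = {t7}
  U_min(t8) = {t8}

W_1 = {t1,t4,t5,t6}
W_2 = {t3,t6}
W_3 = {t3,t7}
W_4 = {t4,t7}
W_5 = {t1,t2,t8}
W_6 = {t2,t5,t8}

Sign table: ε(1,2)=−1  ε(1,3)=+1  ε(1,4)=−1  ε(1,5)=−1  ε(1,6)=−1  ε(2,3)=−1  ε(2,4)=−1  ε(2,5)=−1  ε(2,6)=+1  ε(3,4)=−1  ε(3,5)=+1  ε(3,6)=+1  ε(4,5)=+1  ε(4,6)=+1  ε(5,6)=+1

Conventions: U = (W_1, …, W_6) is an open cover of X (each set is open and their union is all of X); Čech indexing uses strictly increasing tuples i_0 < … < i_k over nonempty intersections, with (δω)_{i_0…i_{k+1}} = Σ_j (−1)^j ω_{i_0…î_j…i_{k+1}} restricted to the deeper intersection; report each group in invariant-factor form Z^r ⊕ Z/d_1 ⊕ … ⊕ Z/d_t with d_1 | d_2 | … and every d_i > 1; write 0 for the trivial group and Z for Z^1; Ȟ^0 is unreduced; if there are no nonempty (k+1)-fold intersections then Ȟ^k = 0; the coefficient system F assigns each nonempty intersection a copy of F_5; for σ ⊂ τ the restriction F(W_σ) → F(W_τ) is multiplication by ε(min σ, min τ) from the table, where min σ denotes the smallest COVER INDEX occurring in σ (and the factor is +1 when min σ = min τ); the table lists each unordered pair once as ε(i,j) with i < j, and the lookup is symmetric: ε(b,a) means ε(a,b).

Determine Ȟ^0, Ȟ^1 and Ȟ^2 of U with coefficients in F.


Ȟ^0 = Z/5; Ȟ^1 = Z/5 ⊕ Z/5; Ȟ^2 = 0

nerve simplices:
  W12={t6} W14={t4} W15={t1} W16={t5} W23={t3} W34={t7} W56={t2,t8}
C dims 6,7; δ0: rk_F5 5
degree 0: 6−5−0 = 1 → Ȟ^0 ≅ Z/5
degree 1: 7−0−5 = 2 → Ȟ^1 ≅ Z/5 ⊕ Z/5
degree 2: 0−0−0 = 0 → Ȟ^2 ≅ 0


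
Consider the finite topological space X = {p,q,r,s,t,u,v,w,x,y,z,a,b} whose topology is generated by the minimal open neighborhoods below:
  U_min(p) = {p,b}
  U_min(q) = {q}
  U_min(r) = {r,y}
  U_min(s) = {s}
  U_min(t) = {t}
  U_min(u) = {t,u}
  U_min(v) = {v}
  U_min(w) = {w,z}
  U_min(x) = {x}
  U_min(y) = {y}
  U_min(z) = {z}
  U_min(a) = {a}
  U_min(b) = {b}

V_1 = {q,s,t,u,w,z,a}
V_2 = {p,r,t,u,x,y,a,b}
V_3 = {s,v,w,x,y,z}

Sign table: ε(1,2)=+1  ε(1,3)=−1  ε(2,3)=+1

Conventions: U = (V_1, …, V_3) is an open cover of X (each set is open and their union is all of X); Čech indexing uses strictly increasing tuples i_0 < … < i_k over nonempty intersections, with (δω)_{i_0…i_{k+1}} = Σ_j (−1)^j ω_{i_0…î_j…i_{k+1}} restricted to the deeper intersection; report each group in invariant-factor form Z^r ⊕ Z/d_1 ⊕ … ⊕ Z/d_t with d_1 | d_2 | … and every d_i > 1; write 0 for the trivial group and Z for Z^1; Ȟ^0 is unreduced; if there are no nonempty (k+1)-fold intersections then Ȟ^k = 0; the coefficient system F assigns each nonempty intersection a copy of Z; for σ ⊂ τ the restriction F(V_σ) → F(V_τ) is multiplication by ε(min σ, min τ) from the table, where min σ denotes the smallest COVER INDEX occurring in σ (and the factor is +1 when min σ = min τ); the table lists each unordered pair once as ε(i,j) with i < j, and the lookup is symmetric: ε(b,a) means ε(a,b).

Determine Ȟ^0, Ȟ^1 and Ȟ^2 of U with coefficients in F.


intersection data:
  V12={t,u,a} V13={s,w,z} V23={x,y}
C dims 3,3; δ0: rk 3, SNF 1^2·2
Ȟ^0 = (3 − 3) − 0 = 0, so Ȟ^0 ≅ 0
Ȟ^1 = (3 − 0) − 3 = 0 plus torsion [2], so Ȟ^1 ≅ Z/2
Ȟ^2 = (0 − 0) − 0 = 0, so Ȟ^2 ≅ 0

Ȟ^0 = 0; Ȟ^1 = Z/2; Ȟ^2 = 0


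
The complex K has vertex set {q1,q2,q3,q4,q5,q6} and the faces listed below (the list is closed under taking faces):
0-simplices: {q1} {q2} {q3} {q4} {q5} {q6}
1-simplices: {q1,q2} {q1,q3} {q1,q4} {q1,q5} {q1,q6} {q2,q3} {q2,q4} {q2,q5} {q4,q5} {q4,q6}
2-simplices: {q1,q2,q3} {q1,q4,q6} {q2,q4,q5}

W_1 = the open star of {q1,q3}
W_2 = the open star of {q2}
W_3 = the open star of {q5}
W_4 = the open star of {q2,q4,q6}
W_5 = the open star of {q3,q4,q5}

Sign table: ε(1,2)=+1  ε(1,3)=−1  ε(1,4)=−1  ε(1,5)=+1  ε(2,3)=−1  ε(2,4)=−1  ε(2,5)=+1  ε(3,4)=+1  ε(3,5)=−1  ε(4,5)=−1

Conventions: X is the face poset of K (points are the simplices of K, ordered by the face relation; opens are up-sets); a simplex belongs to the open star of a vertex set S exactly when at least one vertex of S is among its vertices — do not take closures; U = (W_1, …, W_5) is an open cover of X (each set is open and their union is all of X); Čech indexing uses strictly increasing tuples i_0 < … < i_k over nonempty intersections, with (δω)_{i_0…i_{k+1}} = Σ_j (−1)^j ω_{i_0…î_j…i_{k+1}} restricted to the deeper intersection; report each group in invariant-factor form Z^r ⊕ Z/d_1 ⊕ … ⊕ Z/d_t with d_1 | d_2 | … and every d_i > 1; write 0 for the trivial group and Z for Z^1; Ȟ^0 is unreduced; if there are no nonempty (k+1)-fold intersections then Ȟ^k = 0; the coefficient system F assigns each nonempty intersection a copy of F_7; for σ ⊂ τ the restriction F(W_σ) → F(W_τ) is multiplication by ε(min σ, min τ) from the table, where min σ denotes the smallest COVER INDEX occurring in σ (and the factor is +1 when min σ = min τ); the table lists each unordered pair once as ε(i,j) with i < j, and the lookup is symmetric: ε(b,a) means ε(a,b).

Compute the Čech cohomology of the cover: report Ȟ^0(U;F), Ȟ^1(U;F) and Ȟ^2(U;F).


nerve simplices:
  W1={{q1},{q3},{q1,q2},{q1,q3},{q1,q4},{q1,q5},{q1,q6},{q2,q3},{q1,q2,q3},{q1,q4,q6}} W2={{q2},{q1,q2},{q2,q3},{q2,q4},{q2,q5},{q1,q2,q3},{q2,q4,q5}} W3={{q5},{q1,q5},{q2,q5},{q4,q5},{q2,q4,q5}} W4={{q2},{q4},{q6},{q1,q2},{q1,q4},{q1,q6},{q2,q3},{q2,q4},{q2,q5},{q4,q5},{q4,q6},{q1,q2,q3},{q1,q4,q6},{q2,q4,q5}} W5={{q3},{q4},{q5},{q1,q3},{q1,q4},{q1,q5},{q2,q3},{q2,q4},{q2,q5},{q4,q5},{q4,q6},{q1,q2,q3},{q1,q4,q6},{q2,q4,q5}}
  W12={{q1,q2},{q2,q3},{q1,q2,q3}} W13={{q1,q5}} W14={{q1,q2},{q1,q4},{q1,q6},{q2,q3},{q1,q2,q3},{q1,q4,q6}} W15={{q3},{q1,q3},{q1,q4},{q1,q5},{q2,q3},{q1,q2,q3},{q1,q4,q6}} W23={{q2,q5},{q2,q4,q5}} W24={{q2},{q1,q2},{q2,q3},{q2,q4},{q2,q5},{q1,q2,q3},{q2,q4,q5}} W25={{q2,q3},{q2,q4},{q2,q5},{q1,q2,q3},{q2,q4,q5}} W34={{q2,q5},{q4,q5},{q2,q4,q5}} W35={{q5},{q1,q5},{q2,q5},{q4,q5},{q2,q4,q5}} W45={{q4},{q1,q4},{q2,q3},{q2,q4},{q2,q5},{q4,q5},{q4,q6},{q1,q2,q3},{q1,q4,q6},{q2,q4,q5}}
  W124={{q1,q2},{q2,q3},{q1,q2,q3}} W125={{q2,q3},{q1,q2,q3}} W135={{q1,q5}} W145={{q1,q4},{q2,q3},{q1,q2,q3},{q1,q4,q6}} W234={{q2,q5},{q2,q4,q5}} W235={{q2,q5},{q2,q4,q5}} W245={{q2,q3},{q2,q4},{q2,q5},{q1,q2,q3},{q2,q4,q5}} W345={{q2,q5},{q4,q5},{q2,q4,q5}}
  W1245={{q2,q3},{q1,q2,q3}} W2345={{q2,q5},{q2,q4,q5}}
C dims 5,10,8,2; δ0: rk_F7 4; δ1: rk_F7 6; δ2: rk_F7 2
degree 0: 5−4−0 = 1 → Ȟ^0 ≅ Z/7
degree 1: 10−6−4 = 0 → Ȟ^1 ≅ 0
degree 2: 8−2−6 = 0 → Ȟ^2 ≅ 0

Ȟ^0 = Z/7, Ȟ^1 = 0, Ȟ^2 = 0
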